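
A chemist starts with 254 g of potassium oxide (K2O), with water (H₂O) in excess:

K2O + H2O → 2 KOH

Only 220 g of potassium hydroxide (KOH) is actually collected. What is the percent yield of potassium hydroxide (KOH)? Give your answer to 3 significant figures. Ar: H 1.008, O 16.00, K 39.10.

M(K2O) = 2(39.10) + 16.00 = 94.20 g/mol.
M(KOH) = 39.10 + 16.00 + 1.008 = 56.108 g/mol.
n(K2O) = 254.0 g / 94.20 g/mol = 2.696 mol.
From the equation the K2O:KOH mole ratio is 1:2, so n(KOH) = 2.696 × 2/1 = 5.393 mol.
Mass of KOH = 5.393 mol × 56.108 g/mol = 302.6 g.
This is the theoretical yield. Percent yield = 220 g / 302.6 g × 100% = 72.71%.

72.7 %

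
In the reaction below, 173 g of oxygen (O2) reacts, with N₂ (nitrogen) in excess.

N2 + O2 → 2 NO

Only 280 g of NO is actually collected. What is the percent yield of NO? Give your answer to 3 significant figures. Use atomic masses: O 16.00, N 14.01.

M(O2) = 2(16.00) = 32.00 g/mol.
M(NO) = 14.01 + 16.00 = 30.01 g/mol.
n(O2) = 173.0 g / 32.00 g/mol = 5.406 mol.
From the equation the O2:NO mole ratio is 1:2, so n(NO) = 5.406 × 2/1 = 10.81 mol.
Mass of NO = 10.81 mol × 30.01 g/mol = 324.5 g.
This is the theoretical yield. Percent yield = 280 g / 324.5 g × 100% = 86.29%.

86.3 %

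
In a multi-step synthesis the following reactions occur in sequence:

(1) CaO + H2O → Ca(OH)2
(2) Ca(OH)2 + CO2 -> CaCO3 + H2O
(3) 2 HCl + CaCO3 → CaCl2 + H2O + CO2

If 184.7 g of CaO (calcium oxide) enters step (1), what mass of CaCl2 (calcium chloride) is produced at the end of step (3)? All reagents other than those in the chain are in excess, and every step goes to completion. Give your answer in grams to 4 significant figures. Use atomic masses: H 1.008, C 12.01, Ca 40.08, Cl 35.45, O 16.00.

M(CaO) = 40.08 + 16.00 = 56.08 g/mol.
M(CaCl2) = 40.08 + 2(35.45) = 110.98 g/mol.
n(CaO) = 184.7 / 56.08 = 3.2935 mol.
Reaction (1): CaO→Ca(OH)2 ratio 1:1 ⇒ n(Ca(OH)2) = 3.2935 mol.
Reaction (2): Ca(OH)2→CaCO3 ratio 1:1 ⇒ n(CaCO3) = 3.2935 mol.
Reaction (3): CaCO3→CaCl2 ratio 1:1 ⇒ n(CaCl2) = 3.2935 mol.
Mass of CaCl2 = 3.2935 × 110.98 = 365.51 g.

365.5 g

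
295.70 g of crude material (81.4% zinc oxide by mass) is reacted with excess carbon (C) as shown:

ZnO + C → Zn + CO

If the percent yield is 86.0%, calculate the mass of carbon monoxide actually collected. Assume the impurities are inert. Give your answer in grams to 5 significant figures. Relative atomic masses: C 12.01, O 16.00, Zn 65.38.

Pure ZnO available = 295.70 g × 0.814 = 240.700 g.
M(ZnO) = 65.38 + 16.00 = 81.38 g/mol.
M(CO) = 12.01 + 16.00 = 28.01 g/mol.
n(ZnO) = 240.700 g / 81.38 g/mol = 2.95773 mol.
From the equation the ZnO:CO mole ratio is 1:1, so n(CO) = 2.95773 × 1/1 = 2.95773 mol.
Mass of CO = 2.95773 mol × 28.01 g/mol = 82.8459 g.
Actual mass collected = 82.8459 g × 0.860 = 71.2475 g.

71.247 g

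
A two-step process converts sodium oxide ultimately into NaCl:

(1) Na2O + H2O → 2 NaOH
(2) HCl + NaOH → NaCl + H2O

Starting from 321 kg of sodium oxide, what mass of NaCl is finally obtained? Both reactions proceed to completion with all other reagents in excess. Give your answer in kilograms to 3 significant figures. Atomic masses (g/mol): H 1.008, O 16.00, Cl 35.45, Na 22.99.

605 kg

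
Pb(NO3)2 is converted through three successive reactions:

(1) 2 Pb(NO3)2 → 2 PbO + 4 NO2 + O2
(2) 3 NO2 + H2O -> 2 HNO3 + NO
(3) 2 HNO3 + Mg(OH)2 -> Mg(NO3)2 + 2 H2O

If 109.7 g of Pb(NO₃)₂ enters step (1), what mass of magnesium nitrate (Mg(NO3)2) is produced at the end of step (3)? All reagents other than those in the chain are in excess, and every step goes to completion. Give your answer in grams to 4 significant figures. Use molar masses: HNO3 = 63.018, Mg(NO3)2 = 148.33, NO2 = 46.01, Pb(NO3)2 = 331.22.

32.75 g

n(Pb(NO3)2) = 109.7 / 331.22 = 0.33120 mol.
Reaction (1): Pb(NO3)2→NO2 ratio 2:4 ⇒ n(NO2) = 0.66240 mol.
Reaction (2): NO2→HNO3 ratio 3:2 ⇒ n(HNO3) = 0.44160 mol.
Reaction (3): HNO3→Mg(NO3)2 ratio 2:1 ⇒ n(Mg(NO3)2) = 0.22080 mol.
Mass of Mg(NO3)2 = 0.22080 × 148.33 = 32.751 g.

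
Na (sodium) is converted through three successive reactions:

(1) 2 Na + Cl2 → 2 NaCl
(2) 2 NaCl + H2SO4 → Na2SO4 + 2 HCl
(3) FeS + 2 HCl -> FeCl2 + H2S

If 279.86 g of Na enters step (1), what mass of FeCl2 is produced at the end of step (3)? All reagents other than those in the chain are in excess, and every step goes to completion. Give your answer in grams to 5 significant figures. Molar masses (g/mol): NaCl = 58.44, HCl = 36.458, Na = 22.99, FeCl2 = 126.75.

n(Na) = 279.86 / 22.99 = 12.1731 mol.
Reaction (1): Na→NaCl ratio 2:2 ⇒ n(NaCl) = 12.1731 mol.
Reaction (2): NaCl→HCl ratio 2:2 ⇒ n(HCl) = 12.1731 mol.
Reaction (3): HCl→FeCl2 ratio 2:1 ⇒ n(FeCl2) = 6.08656 mol.
Mass of FeCl2 = 6.08656 × 126.75 = 771.471 g.

771.47 g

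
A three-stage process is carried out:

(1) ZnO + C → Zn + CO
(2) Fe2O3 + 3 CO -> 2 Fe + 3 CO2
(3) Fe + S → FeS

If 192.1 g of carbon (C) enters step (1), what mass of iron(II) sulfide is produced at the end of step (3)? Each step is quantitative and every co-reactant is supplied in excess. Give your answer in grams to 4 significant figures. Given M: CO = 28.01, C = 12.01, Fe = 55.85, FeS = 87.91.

n(C) = 192.1 / 12.01 = 15.995 mol.
Reaction (1): C→CO ratio 1:1 ⇒ n(CO) = 15.995 mol.
Reaction (2): CO→Fe ratio 3:2 ⇒ n(Fe) = 10.663 mol.
Reaction (3): Fe→FeS ratio 1:1 ⇒ n(FeS) = 10.663 mol.
Mass of FeS = 10.663 × 87.91 = 937.41 g.

937.4 g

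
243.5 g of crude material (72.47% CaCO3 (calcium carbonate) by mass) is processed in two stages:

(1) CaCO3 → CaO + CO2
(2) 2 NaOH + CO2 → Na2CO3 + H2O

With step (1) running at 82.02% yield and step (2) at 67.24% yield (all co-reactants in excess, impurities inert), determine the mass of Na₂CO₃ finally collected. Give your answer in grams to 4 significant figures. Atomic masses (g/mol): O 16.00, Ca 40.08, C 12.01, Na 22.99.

Pure CaCO3 = 243.5 × 0.7247 = 176.46 g.
M(CaCO3) = 40.08 + 12.01 + 3(16.00) = 100.09 g/mol.
M(Na2CO3) = 2(22.99) + 12.01 + 3(16.00) = 105.99 g/mol.
n(CaCO3) = 176.46 / 100.09 = 1.7631 mol.
Step 1 (CaCO3:CO2 = 1:1): theoretical n(CO2) = 1.7631 mol; at 82.02% yield, n(CO2) = 1.4461 mol.
Step 2 (CO2:Na2CO3 = 1:1): theoretical n(Na2CO3) = 1.4461 mol, so theoretical mass = 1.4461 × 105.99 = 153.27 g.
At 67.24% yield, actual mass of Na2CO3 = 153.27 × 0.6724 = 103.06 g.

103.1 g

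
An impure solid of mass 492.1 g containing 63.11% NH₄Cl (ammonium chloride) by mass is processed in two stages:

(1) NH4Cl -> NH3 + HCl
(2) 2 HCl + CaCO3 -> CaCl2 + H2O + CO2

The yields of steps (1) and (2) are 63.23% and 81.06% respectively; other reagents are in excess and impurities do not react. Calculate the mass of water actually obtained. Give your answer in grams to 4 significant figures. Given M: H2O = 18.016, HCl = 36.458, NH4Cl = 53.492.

Pure NH4Cl = 492.1 × 0.6311 = 310.56 g.
n(NH4Cl) = 310.56 / 53.492 = 5.8058 mol.
Step 1 (NH4Cl:HCl = 1:1): theoretical n(HCl) = 5.8058 mol; at 63.23% yield, n(HCl) = 3.6710 mol.
Step 2 (HCl:H2O = 2:1): theoretical n(H2O) = 1.8355 mol, so theoretical mass = 1.8355 × 18.016 = 33.068 g.
At 81.06% yield, actual mass of H2O = 33.068 × 0.8106 = 26.805 g.

26.81 g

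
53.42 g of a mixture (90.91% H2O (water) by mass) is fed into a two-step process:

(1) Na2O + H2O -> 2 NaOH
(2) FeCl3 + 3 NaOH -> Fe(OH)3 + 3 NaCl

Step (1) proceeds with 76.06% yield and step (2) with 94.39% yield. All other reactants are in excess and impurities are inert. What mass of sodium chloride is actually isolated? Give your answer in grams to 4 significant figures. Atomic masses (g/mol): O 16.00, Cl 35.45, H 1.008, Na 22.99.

226.2 g

Pure H2O = 53.42 × 0.9091 = 48.564 g.
M(H2O) = 2(1.008) + 16.00 = 18.016 g/mol.
M(NaCl) = 22.99 + 35.45 = 58.44 g/mol.
n(H2O) = 48.564 / 18.016 = 2.6956 mol.
Step 1 (H2O:NaOH = 1:2): theoretical n(NaOH) = 5.3912 mol; at 76.06% yield, n(NaOH) = 4.1006 mol.
Step 2 (NaOH:NaCl = 3:3): theoretical n(NaCl) = 4.1006 mol, so theoretical mass = 4.1006 × 58.44 = 239.64 g.
At 94.39% yield, actual mass of NaCl = 239.64 × 0.9439 = 226.19 g.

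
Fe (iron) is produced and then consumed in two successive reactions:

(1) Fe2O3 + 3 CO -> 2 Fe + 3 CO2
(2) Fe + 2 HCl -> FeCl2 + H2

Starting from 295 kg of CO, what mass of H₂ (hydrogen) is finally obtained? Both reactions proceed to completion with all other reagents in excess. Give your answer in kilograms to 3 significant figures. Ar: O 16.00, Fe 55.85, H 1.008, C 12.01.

14.2 kg

M(CO) = 12.01 + 16.00 = 28.01 g/mol.
M(H2) = 2(1.008) = 2.016 g/mol.
295 kg = 295000 g.
n(CO) = 295000 / 28.01 = 10530 mol.
Step 1 gives a 3:2 ratio of CO to Fe, so n(Fe) = 7021 mol.
In step 2 the Fe:H2 ratio is 1:1, so n(H2) = 7021 mol.
Mass of H2 = 7021 × 2.016 = 14150 g = 14.2 kg.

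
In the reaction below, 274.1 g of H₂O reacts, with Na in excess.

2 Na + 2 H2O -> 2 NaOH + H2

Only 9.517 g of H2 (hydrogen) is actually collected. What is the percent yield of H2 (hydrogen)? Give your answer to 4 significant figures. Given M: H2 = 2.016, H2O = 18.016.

n(H2O) = 274.10 g / 18.016 g/mol = 15.214 mol.
From the equation the H2O:H2 mole ratio is 2:1, so n(H2) = 15.214 × 1/2 = 7.6071 mol.
Mass of H2 = 7.6071 mol × 2.016 g/mol = 15.336 g.
This is the theoretical yield. Percent yield = 9.517 g / 15.336 g × 100% = 62.057%.

62.06 %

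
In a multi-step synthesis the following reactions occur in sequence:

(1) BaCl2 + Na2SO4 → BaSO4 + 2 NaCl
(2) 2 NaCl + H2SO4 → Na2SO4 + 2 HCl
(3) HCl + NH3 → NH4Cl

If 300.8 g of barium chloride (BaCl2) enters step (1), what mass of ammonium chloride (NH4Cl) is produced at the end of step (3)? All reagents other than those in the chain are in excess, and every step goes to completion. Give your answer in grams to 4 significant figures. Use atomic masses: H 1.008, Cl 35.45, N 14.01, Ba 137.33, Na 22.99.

154.5 g

M(BaCl2) = 137.33 + 2(35.45) = 208.23 g/mol.
M(NH4Cl) = 14.01 + 4(1.008) + 35.45 = 53.492 g/mol.
n(BaCl2) = 300.8 / 208.23 = 1.4446 mol.
Reaction (1): BaCl2→NaCl ratio 1:2 ⇒ n(NaCl) = 2.8891 mol.
Reaction (2): NaCl→HCl ratio 2:2 ⇒ n(HCl) = 2.8891 mol.
Reaction (3): HCl→NH4Cl ratio 1:1 ⇒ n(NH4Cl) = 2.8891 mol.
Mass of NH4Cl = 2.8891 × 53.492 = 154.54 g.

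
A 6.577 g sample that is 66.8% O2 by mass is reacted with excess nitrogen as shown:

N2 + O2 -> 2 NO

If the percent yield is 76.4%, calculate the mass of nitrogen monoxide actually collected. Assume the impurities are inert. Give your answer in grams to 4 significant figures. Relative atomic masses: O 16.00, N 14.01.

6.296 g

Pure O2 available = 6.577 g × 0.668 = 4.3934 g.
M(O2) = 2(16.00) = 32.00 g/mol.
M(NO) = 14.01 + 16.00 = 30.01 g/mol.
n(O2) = 4.3934 g / 32.00 g/mol = 0.13729 mol.
From the equation the O2:NO mole ratio is 1:2, so n(NO) = 0.13729 × 2/1 = 0.27459 mol.
Mass of NO = 0.27459 mol × 30.01 g/mol = 8.2404 g.
Actual mass collected = 8.2404 g × 0.764 = 6.2957 g.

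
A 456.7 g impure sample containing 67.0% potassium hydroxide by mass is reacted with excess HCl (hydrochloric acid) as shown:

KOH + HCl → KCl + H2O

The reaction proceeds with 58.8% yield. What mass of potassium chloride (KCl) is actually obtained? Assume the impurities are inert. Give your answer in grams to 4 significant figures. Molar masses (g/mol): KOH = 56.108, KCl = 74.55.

Pure KOH available = 456.7 g × 0.670 = 305.99 g.
n(KOH) = 305.99 g / 56.108 g/mol = 5.4536 mol.
From the equation the KOH:KCl mole ratio is 1:1, so n(KCl) = 5.4536 × 1/1 = 5.4536 mol.
Mass of KCl = 5.4536 mol × 74.55 g/mol = 406.56 g.
Actual mass collected = 406.56 g × 0.588 = 239.06 g.

239.1 g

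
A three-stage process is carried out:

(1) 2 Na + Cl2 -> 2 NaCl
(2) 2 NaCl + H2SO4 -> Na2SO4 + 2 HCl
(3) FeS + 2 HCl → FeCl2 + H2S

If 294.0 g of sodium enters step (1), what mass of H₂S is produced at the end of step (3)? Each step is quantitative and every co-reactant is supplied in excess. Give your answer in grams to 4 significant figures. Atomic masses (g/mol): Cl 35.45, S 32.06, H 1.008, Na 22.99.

M(Na) = 22.99 g/mol.
M(H2S) = 2(1.008) + 32.06 = 34.076 g/mol.
n(Na) = 294.0 / 22.99 = 12.788 mol.
Reaction (1): Na→NaCl ratio 2:2 ⇒ n(NaCl) = 12.788 mol.
Reaction (2): NaCl→HCl ratio 2:2 ⇒ n(HCl) = 12.788 mol.
Reaction (3): HCl→H2S ratio 2:1 ⇒ n(H2S) = 6.3941 mol.
Mass of H2S = 6.3941 × 34.076 = 217.88 g.

217.9 g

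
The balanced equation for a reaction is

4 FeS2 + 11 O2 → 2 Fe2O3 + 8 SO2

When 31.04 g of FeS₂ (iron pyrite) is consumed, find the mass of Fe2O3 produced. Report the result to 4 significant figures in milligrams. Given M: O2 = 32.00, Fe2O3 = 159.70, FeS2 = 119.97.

n(FeS2) = 31.040 g / 119.97 g/mol = 0.25873 mol.
From the equation the FeS2:Fe2O3 mole ratio is 4:2, so n(Fe2O3) = 0.25873 × 2/4 = 0.12937 mol.
Mass of Fe2O3 = 0.12937 mol × 159.70 g/mol = 20.660 g.
Converting to mg: 20.660 g = 20660 mg.

20660 mg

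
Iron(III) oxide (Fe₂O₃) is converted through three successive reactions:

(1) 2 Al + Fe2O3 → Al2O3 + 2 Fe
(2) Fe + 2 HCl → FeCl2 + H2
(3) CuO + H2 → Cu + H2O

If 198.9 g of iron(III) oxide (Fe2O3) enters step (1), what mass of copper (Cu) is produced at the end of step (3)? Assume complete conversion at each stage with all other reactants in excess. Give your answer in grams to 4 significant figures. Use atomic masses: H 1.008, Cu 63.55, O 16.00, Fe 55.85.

M(Fe2O3) = 2(55.85) + 3(16.00) = 159.70 g/mol.
M(Cu) = 63.55 g/mol.
n(Fe2O3) = 198.9 / 159.70 = 1.2455 mol.
Reaction (1): Fe2O3→Fe ratio 1:2 ⇒ n(Fe) = 2.4909 mol.
Reaction (2): Fe→H2 ratio 1:1 ⇒ n(H2) = 2.4909 mol.
Reaction (3): H2→Cu ratio 1:1 ⇒ n(Cu) = 2.4909 mol.
Mass of Cu = 2.4909 × 63.55 = 158.30 g.

158.3 g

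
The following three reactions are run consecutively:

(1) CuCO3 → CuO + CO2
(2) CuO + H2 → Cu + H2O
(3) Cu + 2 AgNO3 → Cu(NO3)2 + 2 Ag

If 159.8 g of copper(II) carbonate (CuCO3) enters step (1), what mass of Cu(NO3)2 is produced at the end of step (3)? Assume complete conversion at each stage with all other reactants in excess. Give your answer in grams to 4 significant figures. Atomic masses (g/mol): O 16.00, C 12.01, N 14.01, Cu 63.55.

242.6 g

M(CuCO3) = 63.55 + 12.01 + 3(16.00) = 123.56 g/mol.
M(Cu(NO3)2) = 63.55 + 2(14.01) + 6(16.00) = 187.57 g/mol.
n(CuCO3) = 159.8 / 123.56 = 1.2933 mol.
Reaction (1): CuCO3→CuO ratio 1:1 ⇒ n(CuO) = 1.2933 mol.
Reaction (2): CuO→Cu ratio 1:1 ⇒ n(Cu) = 1.2933 mol.
Reaction (3): Cu→Cu(NO3)2 ratio 1:1 ⇒ n(Cu(NO3)2) = 1.2933 mol.
Mass of Cu(NO3)2 = 1.2933 × 187.57 = 242.58 g.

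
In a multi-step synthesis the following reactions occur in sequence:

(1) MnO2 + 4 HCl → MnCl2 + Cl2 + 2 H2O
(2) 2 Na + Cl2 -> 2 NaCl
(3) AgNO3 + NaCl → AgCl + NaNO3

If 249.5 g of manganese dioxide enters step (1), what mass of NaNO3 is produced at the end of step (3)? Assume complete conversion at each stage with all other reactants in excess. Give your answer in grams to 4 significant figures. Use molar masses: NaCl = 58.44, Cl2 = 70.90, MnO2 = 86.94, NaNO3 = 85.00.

n(MnO2) = 249.5 / 86.94 = 2.8698 mol.
Reaction (1): MnO2→Cl2 ratio 1:1 ⇒ n(Cl2) = 2.8698 mol.
Reaction (2): Cl2→NaCl ratio 1:2 ⇒ n(NaCl) = 5.7396 mol.
Reaction (3): NaCl→NaNO3 ratio 1:1 ⇒ n(NaNO3) = 5.7396 mol.
Mass of NaNO3 = 5.7396 × 85.00 = 487.87 g.

487.9 g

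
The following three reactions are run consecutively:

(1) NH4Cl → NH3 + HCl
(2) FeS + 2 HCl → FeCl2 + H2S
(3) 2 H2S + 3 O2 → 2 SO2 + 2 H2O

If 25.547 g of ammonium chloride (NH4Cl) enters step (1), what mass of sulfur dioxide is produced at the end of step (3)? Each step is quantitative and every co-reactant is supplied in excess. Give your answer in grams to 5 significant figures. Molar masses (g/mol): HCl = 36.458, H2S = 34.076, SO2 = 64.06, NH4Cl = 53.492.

n(NH4Cl) = 25.547 / 53.492 = 0.477585 mol.
Reaction (1): NH4Cl→HCl ratio 1:1 ⇒ n(HCl) = 0.477585 mol.
Reaction (2): HCl→H2S ratio 2:1 ⇒ n(H2S) = 0.238793 mol.
Reaction (3): H2S→SO2 ratio 2:2 ⇒ n(SO2) = 0.238793 mol.
Mass of SO2 = 0.238793 × 64.06 = 15.2971 g.

15.297 g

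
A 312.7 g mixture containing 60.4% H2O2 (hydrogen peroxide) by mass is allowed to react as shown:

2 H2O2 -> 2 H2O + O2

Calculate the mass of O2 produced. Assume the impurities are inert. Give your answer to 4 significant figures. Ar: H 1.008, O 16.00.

88.84 g

Mass of pure H2O2 = 312.7 g × 0.604 = 188.87 g.
M(H2O2) = 2(1.008) + 2(16.00) = 34.016 g/mol.
M(O2) = 2(16.00) = 32.00 g/mol.
n(H2O2) = 188.87 g / 34.016 g/mol = 5.5524 mol.
From the equation the H2O2:O2 mole ratio is 2:1, so n(O2) = 5.5524 × 1/2 = 2.7762 mol.
Mass of O2 = 2.7762 mol × 32.00 g/mol = 88.839 g.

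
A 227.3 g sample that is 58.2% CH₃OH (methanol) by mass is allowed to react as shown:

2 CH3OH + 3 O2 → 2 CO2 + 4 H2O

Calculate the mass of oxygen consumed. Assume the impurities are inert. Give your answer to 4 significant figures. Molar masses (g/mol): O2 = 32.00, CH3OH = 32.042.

198.2 g

Mass of pure CH3OH = 227.3 g × 0.582 = 132.29 g.
n(CH3OH) = 132.29 g / 32.042 g/mol = 4.1286 mol.
From the equation the CH3OH:O2 mole ratio is 2:3, so n(O2) = 4.1286 × 3/2 = 6.1929 mol.
Mass of O2 = 6.1929 mol × 32.00 g/mol = 198.17 g.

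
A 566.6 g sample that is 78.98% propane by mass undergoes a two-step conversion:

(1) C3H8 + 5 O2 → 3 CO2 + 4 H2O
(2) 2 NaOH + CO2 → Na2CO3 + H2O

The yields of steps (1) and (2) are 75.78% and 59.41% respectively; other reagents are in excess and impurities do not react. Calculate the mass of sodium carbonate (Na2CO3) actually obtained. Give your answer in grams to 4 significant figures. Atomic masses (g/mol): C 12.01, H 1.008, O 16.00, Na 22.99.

Pure C3H8 = 566.6 × 0.7898 = 447.50 g.
M(C3H8) = 3(12.01) + 8(1.008) = 44.094 g/mol.
M(Na2CO3) = 2(22.99) + 12.01 + 3(16.00) = 105.99 g/mol.
n(C3H8) = 447.50 / 44.094 = 10.149 mol.
Step 1 (C3H8:CO2 = 1:3): theoretical n(CO2) = 30.446 mol; at 75.78% yield, n(CO2) = 23.072 mol.
Step 2 (CO2:Na2CO3 = 1:1): theoretical n(Na2CO3) = 23.072 mol, so theoretical mass = 23.072 × 105.99 = 2445.4 g.
At 59.41% yield, actual mass of Na2CO3 = 2445.4 × 0.5941 = 1452.8 g.

1453 g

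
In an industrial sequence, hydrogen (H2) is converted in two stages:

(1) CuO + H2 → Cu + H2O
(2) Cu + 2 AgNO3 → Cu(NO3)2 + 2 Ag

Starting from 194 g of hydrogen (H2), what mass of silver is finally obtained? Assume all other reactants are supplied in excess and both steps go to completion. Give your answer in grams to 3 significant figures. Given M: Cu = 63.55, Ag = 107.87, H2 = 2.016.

n(H2) = 194.0 / 2.016 = 96.23 mol.
Step 1 gives a 1:1 ratio of H2 to Cu, so n(Cu) = 96.23 mol.
In step 2 the Cu:Ag ratio is 1:2, so n(Ag) = 192.5 mol.
Mass of Ag = 192.5 × 107.87 = 20760 g.

20800 g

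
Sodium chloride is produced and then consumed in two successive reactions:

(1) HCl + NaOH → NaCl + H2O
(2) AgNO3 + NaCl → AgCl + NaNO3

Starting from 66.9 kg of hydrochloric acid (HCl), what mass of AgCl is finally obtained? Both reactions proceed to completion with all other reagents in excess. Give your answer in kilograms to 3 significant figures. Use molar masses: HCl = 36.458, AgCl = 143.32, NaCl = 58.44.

66.9 kg = 66900 g.
n(HCl) = 66900 / 36.458 = 1835 mol.
Step 1 gives a 1:1 ratio of HCl to NaCl, so n(NaCl) = 1835 mol.
In step 2 the NaCl:AgCl ratio is 1:1, so n(AgCl) = 1835 mol.
Mass of AgCl = 1835 × 143.32 = 263000 g = 263 kg.

263 kg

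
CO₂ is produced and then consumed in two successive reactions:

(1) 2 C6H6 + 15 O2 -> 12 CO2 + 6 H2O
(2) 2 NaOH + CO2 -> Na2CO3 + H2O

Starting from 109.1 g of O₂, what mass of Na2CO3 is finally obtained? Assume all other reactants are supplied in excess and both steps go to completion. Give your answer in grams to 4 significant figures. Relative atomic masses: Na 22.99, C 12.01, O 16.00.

289.1 g

M(O2) = 2(16.00) = 32.00 g/mol.
M(Na2CO3) = 2(22.99) + 12.01 + 3(16.00) = 105.99 g/mol.
n(O2) = 109.10 / 32.00 = 3.4094 mol.
Step 1 gives a 15:12 ratio of O2 to CO2, so n(CO2) = 2.7275 mol.
In step 2 the CO2:Na2CO3 ratio is 1:1, so n(Na2CO3) = 2.7275 mol.
Mass of Na2CO3 = 2.7275 × 105.99 = 289.09 g.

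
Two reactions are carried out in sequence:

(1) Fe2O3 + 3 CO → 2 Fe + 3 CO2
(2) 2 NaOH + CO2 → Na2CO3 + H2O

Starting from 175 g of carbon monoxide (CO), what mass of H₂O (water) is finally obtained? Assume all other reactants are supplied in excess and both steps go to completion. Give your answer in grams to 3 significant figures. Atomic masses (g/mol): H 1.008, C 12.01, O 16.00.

M(CO) = 12.01 + 16.00 = 28.01 g/mol.
M(H2O) = 2(1.008) + 16.00 = 18.016 g/mol.
n(CO) = 175.0 / 28.01 = 6.248 mol.
Step 1 gives a 3:3 ratio of CO to CO2, so n(CO2) = 6.248 mol.
In step 2 the CO2:H2O ratio is 1:1, so n(H2O) = 6.248 mol.
Mass of H2O = 6.248 × 18.016 = 112.6 g.

113 g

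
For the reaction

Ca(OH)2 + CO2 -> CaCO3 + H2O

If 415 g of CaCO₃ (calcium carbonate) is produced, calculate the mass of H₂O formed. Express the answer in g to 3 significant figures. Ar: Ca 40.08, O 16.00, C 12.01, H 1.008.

74.7 g

M(CaCO3) = 40.08 + 12.01 + 3(16.00) = 100.09 g/mol.
M(H2O) = 2(1.008) + 16.00 = 18.016 g/mol.
n(CaCO3) = 415.0 g / 100.09 g/mol = 4.146 mol.
From the equation the CaCO3:H2O mole ratio is 1:1, so n(H2O) = 4.146 × 1/1 = 4.146 mol.
Mass of H2O = 4.146 mol × 18.016 g/mol = 74.70 g.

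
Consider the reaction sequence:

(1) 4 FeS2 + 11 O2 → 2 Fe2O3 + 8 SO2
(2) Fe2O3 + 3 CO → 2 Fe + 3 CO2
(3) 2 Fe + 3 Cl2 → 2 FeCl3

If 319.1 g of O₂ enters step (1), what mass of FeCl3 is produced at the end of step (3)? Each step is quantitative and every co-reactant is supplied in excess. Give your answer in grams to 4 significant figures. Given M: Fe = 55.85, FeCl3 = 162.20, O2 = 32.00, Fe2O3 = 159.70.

n(O2) = 319.1 / 32.00 = 9.9719 mol.
Reaction (1): O2→Fe2O3 ratio 11:2 ⇒ n(Fe2O3) = 1.8131 mol.
Reaction (2): Fe2O3→Fe ratio 1:2 ⇒ n(Fe) = 3.6261 mol.
Reaction (3): Fe→FeCl3 ratio 2:2 ⇒ n(FeCl3) = 3.6261 mol.
Mass of FeCl3 = 3.6261 × 162.20 = 588.16 g.

588.2 g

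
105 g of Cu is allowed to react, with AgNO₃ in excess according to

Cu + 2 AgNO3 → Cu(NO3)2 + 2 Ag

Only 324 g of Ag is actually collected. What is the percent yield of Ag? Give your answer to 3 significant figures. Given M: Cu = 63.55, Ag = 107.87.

90.9 %

n(Cu) = 105.0 g / 63.55 g/mol = 1.652 mol.
From the equation the Cu:Ag mole ratio is 1:2, so n(Ag) = 1.652 × 2/1 = 3.304 mol.
Mass of Ag = 3.304 mol × 107.87 g/mol = 356.5 g.
This is the theoretical yield. Percent yield = 324 g / 356.5 g × 100% = 90.90%.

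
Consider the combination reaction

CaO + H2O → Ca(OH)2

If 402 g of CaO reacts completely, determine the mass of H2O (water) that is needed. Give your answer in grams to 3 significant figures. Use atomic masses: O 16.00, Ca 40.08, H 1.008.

129 g

M(CaO) = 40.08 + 16.00 = 56.08 g/mol.
M(H2O) = 2(1.008) + 16.00 = 18.016 g/mol.
n(CaO) = 402.0 g / 56.08 g/mol = 7.168 mol.
From the equation the CaO:H2O mole ratio is 1:1, so n(H2O) = 7.168 × 1/1 = 7.168 mol.
Mass of H2O = 7.168 mol × 18.016 g/mol = 129.1 g.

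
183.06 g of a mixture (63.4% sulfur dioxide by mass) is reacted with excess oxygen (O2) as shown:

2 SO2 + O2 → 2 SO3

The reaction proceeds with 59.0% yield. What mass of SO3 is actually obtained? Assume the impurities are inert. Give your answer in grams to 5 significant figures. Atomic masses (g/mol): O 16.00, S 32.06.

Pure SO2 available = 183.06 g × 0.634 = 116.060 g.
M(SO2) = 32.06 + 2(16.00) = 64.06 g/mol.
M(SO3) = 32.06 + 3(16.00) = 80.06 g/mol.
n(SO2) = 116.060 g / 64.06 g/mol = 1.81174 mol.
From the equation the SO2:SO3 mole ratio is 2:2, so n(SO3) = 1.81174 × 2/2 = 1.81174 mol.
Mass of SO3 = 1.81174 mol × 80.06 g/mol = 145.048 g.
Actual mass collected = 145.048 g × 0.590 = 85.5782 g.

85.578 g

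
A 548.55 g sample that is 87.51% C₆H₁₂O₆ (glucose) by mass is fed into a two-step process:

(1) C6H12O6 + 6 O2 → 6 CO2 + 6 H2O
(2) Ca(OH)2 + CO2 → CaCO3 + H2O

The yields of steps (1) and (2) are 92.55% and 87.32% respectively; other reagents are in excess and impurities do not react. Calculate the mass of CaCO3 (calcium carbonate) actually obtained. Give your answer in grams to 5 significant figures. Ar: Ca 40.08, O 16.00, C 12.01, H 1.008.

1293.2 g

Pure C6H12O6 = 548.55 × 0.8751 = 480.036 g.
M(C6H12O6) = 6(12.01) + 12(1.008) + 6(16.00) = 180.156 g/mol.
M(CaCO3) = 40.08 + 12.01 + 3(16.00) = 100.09 g/mol.
n(C6H12O6) = 480.036 / 180.156 = 2.66456 mol.
Step 1 (C6H12O6:CO2 = 1:6): theoretical n(CO2) = 15.9873 mol; at 92.55% yield, n(CO2) = 14.7963 mol.
Step 2 (CO2:CaCO3 = 1:1): theoretical n(CaCO3) = 14.7963 mol, so theoretical mass = 14.7963 × 100.09 = 1480.96 g.
At 87.32% yield, actual mass of CaCO3 = 1480.96 × 0.8732 = 1293.17 g.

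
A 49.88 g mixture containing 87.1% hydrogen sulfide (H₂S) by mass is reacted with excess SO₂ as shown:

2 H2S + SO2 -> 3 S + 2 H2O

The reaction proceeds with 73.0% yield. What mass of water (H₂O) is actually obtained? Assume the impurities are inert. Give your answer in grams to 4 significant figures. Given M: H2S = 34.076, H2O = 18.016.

Pure H2S available = 49.88 g × 0.871 = 43.445 g.
n(H2S) = 43.445 g / 34.076 g/mol = 1.2750 mol.
From the equation the H2S:H2O mole ratio is 2:2, so n(H2O) = 1.2750 × 2/2 = 1.2750 mol.
Mass of H2O = 1.2750 mol × 18.016 g/mol = 22.970 g.
Actual mass collected = 22.970 g × 0.730 = 16.768 g.

16.77 g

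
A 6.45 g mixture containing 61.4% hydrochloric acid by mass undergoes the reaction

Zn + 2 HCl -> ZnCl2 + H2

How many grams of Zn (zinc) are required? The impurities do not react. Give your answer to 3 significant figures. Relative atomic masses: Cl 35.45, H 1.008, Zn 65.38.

3.55 g

Mass of pure HCl = 6.45 g × 0.614 = 3.960 g.
M(HCl) = 1.008 + 35.45 = 36.458 g/mol.
M(Zn) = 65.38 g/mol.
n(HCl) = 3.960 g / 36.458 g/mol = 0.1086 mol.
From the equation the HCl:Zn mole ratio is 2:1, so n(Zn) = 0.1086 × 1/2 = 0.05431 mol.
Mass of Zn = 0.05431 mol × 65.38 g/mol = 3.551 g.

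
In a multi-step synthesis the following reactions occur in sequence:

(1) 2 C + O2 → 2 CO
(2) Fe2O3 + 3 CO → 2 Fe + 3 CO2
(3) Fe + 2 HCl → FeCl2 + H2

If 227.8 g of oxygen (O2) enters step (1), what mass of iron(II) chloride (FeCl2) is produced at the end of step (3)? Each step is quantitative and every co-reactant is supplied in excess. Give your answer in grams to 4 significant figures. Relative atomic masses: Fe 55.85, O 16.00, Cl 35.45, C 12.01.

1203 g

M(O2) = 2(16.00) = 32.00 g/mol.
M(FeCl2) = 55.85 + 2(35.45) = 126.75 g/mol.
n(O2) = 227.8 / 32.00 = 7.1188 mol.
Reaction (1): O2→CO ratio 1:2 ⇒ n(CO) = 14.238 mol.
Reaction (2): CO→Fe ratio 3:2 ⇒ n(Fe) = 9.4917 mol.
Reaction (3): Fe→FeCl2 ratio 1:1 ⇒ n(FeCl2) = 9.4917 mol.
Mass of FeCl2 = 9.4917 × 126.75 = 1203.1 g.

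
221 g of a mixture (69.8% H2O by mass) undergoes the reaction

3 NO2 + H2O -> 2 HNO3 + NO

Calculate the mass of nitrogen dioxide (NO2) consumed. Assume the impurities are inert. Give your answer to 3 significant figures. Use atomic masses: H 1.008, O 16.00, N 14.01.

Mass of pure H2O = 221 g × 0.698 = 154.3 g.
M(H2O) = 2(1.008) + 16.00 = 18.016 g/mol.
M(NO2) = 14.01 + 2(16.00) = 46.01 g/mol.
n(H2O) = 154.3 g / 18.016 g/mol = 8.562 mol.
From the equation the H2O:NO2 mole ratio is 1:3, so n(NO2) = 8.562 × 3/1 = 25.69 mol.
Mass of NO2 = 25.69 mol × 46.01 g/mol = 1182 g.

1180 g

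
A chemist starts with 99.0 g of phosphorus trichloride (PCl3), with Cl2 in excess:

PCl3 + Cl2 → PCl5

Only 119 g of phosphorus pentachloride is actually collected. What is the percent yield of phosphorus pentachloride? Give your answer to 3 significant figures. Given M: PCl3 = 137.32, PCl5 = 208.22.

79.3 %

n(PCl3) = 99.00 g / 137.32 g/mol = 0.7209 mol.
From the equation the PCl3:PCl5 mole ratio is 1:1, so n(PCl5) = 0.7209 × 1/1 = 0.7209 mol.
Mass of PCl5 = 0.7209 mol × 208.22 g/mol = 150.1 g.
This is the theoretical yield. Percent yield = 119 g / 150.1 g × 100% = 79.27%.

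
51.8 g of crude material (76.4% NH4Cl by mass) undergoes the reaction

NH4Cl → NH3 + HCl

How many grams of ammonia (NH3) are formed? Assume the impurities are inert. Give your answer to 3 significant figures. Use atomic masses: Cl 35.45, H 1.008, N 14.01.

12.6 g

Mass of pure NH4Cl = 51.8 g × 0.764 = 39.58 g.
M(NH4Cl) = 14.01 + 4(1.008) + 35.45 = 53.492 g/mol.
M(NH3) = 14.01 + 3(1.008) = 17.034 g/mol.
n(NH4Cl) = 39.58 g / 53.492 g/mol = 0.7398 mol.
From the equation the NH4Cl:NH3 mole ratio is 1:1, so n(NH3) = 0.7398 × 1/1 = 0.7398 mol.
Mass of NH3 = 0.7398 mol × 17.034 g/mol = 12.60 g.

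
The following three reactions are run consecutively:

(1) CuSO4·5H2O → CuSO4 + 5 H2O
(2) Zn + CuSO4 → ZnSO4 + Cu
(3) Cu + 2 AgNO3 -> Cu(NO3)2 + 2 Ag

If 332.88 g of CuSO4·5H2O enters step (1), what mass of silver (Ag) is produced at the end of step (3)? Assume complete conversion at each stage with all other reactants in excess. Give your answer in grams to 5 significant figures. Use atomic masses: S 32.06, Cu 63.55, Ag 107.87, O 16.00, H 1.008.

M(CuSO4·5H2O) = 63.55 + 32.06 + 9(16.00) + 10(1.008) = 249.69 g/mol.
M(Ag) = 107.87 g/mol.
n(CuSO4·5H2O) = 332.88 / 249.69 = 1.33317 mol.
Reaction (1): CuSO4·5H2O→CuSO4 ratio 1:1 ⇒ n(CuSO4) = 1.33317 mol.
Reaction (2): CuSO4→Cu ratio 1:1 ⇒ n(Cu) = 1.33317 mol.
Reaction (3): Cu→Ag ratio 1:2 ⇒ n(Ag) = 2.66635 mol.
Mass of Ag = 2.66635 × 107.87 = 287.619 g.

287.62 g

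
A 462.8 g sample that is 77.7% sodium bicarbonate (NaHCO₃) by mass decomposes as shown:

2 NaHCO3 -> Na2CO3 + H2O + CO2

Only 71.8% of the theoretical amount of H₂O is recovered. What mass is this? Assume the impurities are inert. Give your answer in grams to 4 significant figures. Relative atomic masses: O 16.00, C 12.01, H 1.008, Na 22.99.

27.69 g

Pure NaHCO3 available = 462.8 g × 0.777 = 359.60 g.
M(NaHCO3) = 22.99 + 1.008 + 12.01 + 3(16.00) = 84.008 g/mol.
M(H2O) = 2(1.008) + 16.00 = 18.016 g/mol.
n(NaHCO3) = 359.60 g / 84.008 g/mol = 4.2805 mol.
From the equation the NaHCO3:H2O mole ratio is 2:1, so n(H2O) = 4.2805 × 1/2 = 2.1402 mol.
Mass of H2O = 2.1402 mol × 18.016 g/mol = 38.559 g.
Actual mass collected = 38.559 g × 0.718 = 27.685 g.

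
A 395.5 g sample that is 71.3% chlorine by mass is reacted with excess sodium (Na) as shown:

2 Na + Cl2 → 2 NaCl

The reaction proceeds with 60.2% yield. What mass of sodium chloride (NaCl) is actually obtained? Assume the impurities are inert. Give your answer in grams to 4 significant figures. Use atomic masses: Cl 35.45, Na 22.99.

279.9 g

Pure Cl2 available = 395.5 g × 0.713 = 281.99 g.
M(Cl2) = 2(35.45) = 70.90 g/mol.
M(NaCl) = 22.99 + 35.45 = 58.44 g/mol.
n(Cl2) = 281.99 g / 70.90 g/mol = 3.9773 mol.
From the equation the Cl2:NaCl mole ratio is 1:2, so n(NaCl) = 3.9773 × 2/1 = 7.9546 mol.
Mass of NaCl = 7.9546 mol × 58.44 g/mol = 464.87 g.
Actual mass collected = 464.87 g × 0.602 = 279.85 g.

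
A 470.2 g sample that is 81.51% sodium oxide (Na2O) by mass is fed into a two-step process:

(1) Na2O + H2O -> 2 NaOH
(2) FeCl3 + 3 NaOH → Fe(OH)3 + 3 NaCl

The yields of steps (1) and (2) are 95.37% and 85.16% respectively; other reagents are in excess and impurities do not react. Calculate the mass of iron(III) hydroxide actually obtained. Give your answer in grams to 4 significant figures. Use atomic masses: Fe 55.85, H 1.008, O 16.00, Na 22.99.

Pure Na2O = 470.2 × 0.8151 = 383.26 g.
M(Na2O) = 2(22.99) + 16.00 = 61.98 g/mol.
M(Fe(OH)3) = 55.85 + 3(16.00) + 3(1.008) = 106.874 g/mol.
n(Na2O) = 383.26 / 61.98 = 6.1836 mol.
Step 1 (Na2O:NaOH = 1:2): theoretical n(NaOH) = 12.367 mol; at 95.37% yield, n(NaOH) = 11.795 mol.
Step 2 (NaOH:Fe(OH)3 = 3:1): theoretical n(Fe(OH)3) = 3.9315 mol, so theoretical mass = 3.9315 × 106.874 = 420.18 g.
At 85.16% yield, actual mass of Fe(OH)3 = 420.18 × 0.8516 = 357.82 g.

357.8 g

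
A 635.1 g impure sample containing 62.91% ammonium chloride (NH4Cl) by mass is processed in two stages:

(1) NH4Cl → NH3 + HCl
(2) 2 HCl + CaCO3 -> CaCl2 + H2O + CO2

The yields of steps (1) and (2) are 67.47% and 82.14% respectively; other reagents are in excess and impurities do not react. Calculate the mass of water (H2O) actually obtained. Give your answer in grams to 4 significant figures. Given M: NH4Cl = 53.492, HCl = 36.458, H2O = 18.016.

Pure NH4Cl = 635.1 × 0.6291 = 399.54 g.
n(NH4Cl) = 399.54 / 53.492 = 7.4692 mol.
Step 1 (NH4Cl:HCl = 1:1): theoretical n(HCl) = 7.4692 mol; at 67.47% yield, n(HCl) = 5.0395 mol.
Step 2 (HCl:H2O = 2:1): theoretical n(H2O) = 2.5197 mol, so theoretical mass = 2.5197 × 18.016 = 45.395 g.
At 82.14% yield, actual mass of H2O = 45.395 × 0.8214 = 37.288 g.

37.29 g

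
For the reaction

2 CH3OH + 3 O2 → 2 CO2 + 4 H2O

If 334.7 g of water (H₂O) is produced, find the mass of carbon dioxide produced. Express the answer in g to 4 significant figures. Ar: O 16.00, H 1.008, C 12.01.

408.8 g

M(H2O) = 2(1.008) + 16.00 = 18.016 g/mol.
M(CO2) = 12.01 + 2(16.00) = 44.01 g/mol.
n(H2O) = 334.70 g / 18.016 g/mol = 18.578 mol.
From the equation the H2O:CO2 mole ratio is 4:2, so n(CO2) = 18.578 × 2/4 = 9.2890 mol.
Mass of CO2 = 9.2890 mol × 44.01 g/mol = 408.81 g.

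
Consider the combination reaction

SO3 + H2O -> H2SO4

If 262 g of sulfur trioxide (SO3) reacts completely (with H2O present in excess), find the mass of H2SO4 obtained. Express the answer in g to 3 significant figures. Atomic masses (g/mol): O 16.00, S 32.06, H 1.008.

M(SO3) = 32.06 + 3(16.00) = 80.06 g/mol.
M(H2SO4) = 2(1.008) + 32.06 + 4(16.00) = 98.076 g/mol.
n(SO3) = 262.0 g / 80.06 g/mol = 3.273 mol.
From the equation the SO3:H2SO4 mole ratio is 1:1, so n(H2SO4) = 3.273 × 1/1 = 3.273 mol.
Mass of H2SO4 = 3.273 mol × 98.076 g/mol = 321.0 g.

321 g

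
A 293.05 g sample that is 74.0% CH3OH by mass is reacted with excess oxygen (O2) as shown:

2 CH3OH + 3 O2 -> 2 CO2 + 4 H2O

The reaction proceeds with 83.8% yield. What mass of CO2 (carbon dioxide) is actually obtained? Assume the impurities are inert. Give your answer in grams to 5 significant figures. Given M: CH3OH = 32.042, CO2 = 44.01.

249.60 g

Pure CH3OH available = 293.05 g × 0.740 = 216.857 g.
n(CH3OH) = 216.857 g / 32.042 g/mol = 6.76790 mol.
From the equation the CH3OH:CO2 mole ratio is 2:2, so n(CO2) = 6.76790 × 2/2 = 6.76790 mol.
Mass of CO2 = 6.76790 mol × 44.01 g/mol = 297.855 g.
Actual mass collected = 297.855 g × 0.838 = 249.603 g.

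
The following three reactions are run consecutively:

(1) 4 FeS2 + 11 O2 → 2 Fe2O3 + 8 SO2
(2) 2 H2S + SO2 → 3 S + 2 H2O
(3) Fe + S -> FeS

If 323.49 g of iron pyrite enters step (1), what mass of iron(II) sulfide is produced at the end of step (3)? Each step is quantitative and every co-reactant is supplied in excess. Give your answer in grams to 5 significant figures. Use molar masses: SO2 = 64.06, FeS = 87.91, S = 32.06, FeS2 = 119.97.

1422.3 g

n(FeS2) = 323.49 / 119.97 = 2.69642 mol.
Reaction (1): FeS2→SO2 ratio 4:8 ⇒ n(SO2) = 5.39285 mol.
Reaction (2): SO2→S ratio 1:3 ⇒ n(S) = 16.1785 mol.
Reaction (3): S→FeS ratio 1:1 ⇒ n(FeS) = 16.1785 mol.
Mass of FeS = 16.1785 × 87.91 = 1422.26 g.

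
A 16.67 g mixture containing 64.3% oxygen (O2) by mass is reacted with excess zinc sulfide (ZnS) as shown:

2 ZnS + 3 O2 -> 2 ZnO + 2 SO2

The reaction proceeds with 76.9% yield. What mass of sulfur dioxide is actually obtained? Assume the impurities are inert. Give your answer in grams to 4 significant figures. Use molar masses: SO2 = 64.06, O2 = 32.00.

Pure O2 available = 16.67 g × 0.643 = 10.719 g.
n(O2) = 10.719 g / 32.00 g/mol = 0.33496 mol.
From the equation the O2:SO2 mole ratio is 3:2, so n(SO2) = 0.33496 × 2/3 = 0.22331 mol.
Mass of SO2 = 0.22331 mol × 64.06 g/mol = 14.305 g.
Actual mass collected = 14.305 g × 0.769 = 11.001 g.

11.00 g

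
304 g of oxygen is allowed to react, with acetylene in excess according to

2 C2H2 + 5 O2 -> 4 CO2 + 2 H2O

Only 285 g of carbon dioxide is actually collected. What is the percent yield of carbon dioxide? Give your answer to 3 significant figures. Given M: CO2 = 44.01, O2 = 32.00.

85.2 %

n(O2) = 304.0 g / 32.00 g/mol = 9.500 mol.
From the equation the O2:CO2 mole ratio is 5:4, so n(CO2) = 9.500 × 4/5 = 7.600 mol.
Mass of CO2 = 7.600 mol × 44.01 g/mol = 334.5 g.
This is the theoretical yield. Percent yield = 285 g / 334.5 g × 100% = 85.21%.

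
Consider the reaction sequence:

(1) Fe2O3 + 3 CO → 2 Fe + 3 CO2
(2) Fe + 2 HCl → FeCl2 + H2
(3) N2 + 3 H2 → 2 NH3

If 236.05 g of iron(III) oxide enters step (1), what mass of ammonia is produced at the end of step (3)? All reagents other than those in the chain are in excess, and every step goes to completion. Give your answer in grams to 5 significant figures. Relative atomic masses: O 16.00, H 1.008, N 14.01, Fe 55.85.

33.570 g

M(Fe2O3) = 2(55.85) + 3(16.00) = 159.70 g/mol.
M(NH3) = 14.01 + 3(1.008) = 17.034 g/mol.
n(Fe2O3) = 236.05 / 159.70 = 1.47808 mol.
Reaction (1): Fe2O3→Fe ratio 1:2 ⇒ n(Fe) = 2.95617 mol.
Reaction (2): Fe→H2 ratio 1:1 ⇒ n(H2) = 2.95617 mol.
Reaction (3): H2→NH3 ratio 3:2 ⇒ n(NH3) = 1.97078 mol.
Mass of NH3 = 1.97078 × 17.034 = 33.5702 g.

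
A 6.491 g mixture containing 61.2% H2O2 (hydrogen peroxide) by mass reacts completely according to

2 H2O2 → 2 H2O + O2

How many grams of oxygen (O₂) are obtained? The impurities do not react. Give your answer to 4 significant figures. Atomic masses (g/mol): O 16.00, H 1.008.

Mass of pure H2O2 = 6.491 g × 0.612 = 3.9725 g.
M(H2O2) = 2(1.008) + 2(16.00) = 34.016 g/mol.
M(O2) = 2(16.00) = 32.00 g/mol.
n(H2O2) = 3.9725 g / 34.016 g/mol = 0.11678 mol.
From the equation the H2O2:O2 mole ratio is 2:1, so n(O2) = 0.11678 × 1/2 = 0.058392 mol.
Mass of O2 = 0.058392 mol × 32.00 g/mol = 1.8685 g.

1.869 g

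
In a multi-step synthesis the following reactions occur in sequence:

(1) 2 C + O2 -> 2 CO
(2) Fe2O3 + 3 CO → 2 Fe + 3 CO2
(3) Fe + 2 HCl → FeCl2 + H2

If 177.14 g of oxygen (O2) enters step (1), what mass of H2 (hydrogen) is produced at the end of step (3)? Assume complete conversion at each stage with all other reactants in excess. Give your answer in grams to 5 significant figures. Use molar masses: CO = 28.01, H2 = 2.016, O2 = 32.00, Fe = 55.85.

n(O2) = 177.14 / 32.00 = 5.53562 mol.
Reaction (1): O2→CO ratio 1:2 ⇒ n(CO) = 11.0712 mol.
Reaction (2): CO→Fe ratio 3:2 ⇒ n(Fe) = 7.38083 mol.
Reaction (3): Fe→H2 ratio 1:1 ⇒ n(H2) = 7.38083 mol.
Mass of H2 = 7.38083 × 2.016 = 14.8798 g.

14.880 g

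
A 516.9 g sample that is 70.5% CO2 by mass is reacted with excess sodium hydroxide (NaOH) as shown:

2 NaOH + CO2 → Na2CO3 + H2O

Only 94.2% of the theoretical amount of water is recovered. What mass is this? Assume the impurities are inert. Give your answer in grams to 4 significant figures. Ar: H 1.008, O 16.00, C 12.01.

Pure CO2 available = 516.9 g × 0.705 = 364.41 g.
M(CO2) = 12.01 + 2(16.00) = 44.01 g/mol.
M(H2O) = 2(1.008) + 16.00 = 18.016 g/mol.
n(CO2) = 364.41 g / 44.01 g/mol = 8.2803 mol.
From the equation the CO2:H2O mole ratio is 1:1, so n(H2O) = 8.2803 × 1/1 = 8.2803 mol.
Mass of H2O = 8.2803 mol × 18.016 g/mol = 149.18 g.
Actual mass collected = 149.18 g × 0.942 = 140.52 g.

140.5 g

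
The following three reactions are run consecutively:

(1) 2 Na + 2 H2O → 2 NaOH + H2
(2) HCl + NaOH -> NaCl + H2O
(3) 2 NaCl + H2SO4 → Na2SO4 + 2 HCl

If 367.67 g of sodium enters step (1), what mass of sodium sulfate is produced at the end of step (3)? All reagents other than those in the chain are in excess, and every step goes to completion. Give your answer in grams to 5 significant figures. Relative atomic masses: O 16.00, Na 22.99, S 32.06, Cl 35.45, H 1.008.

M(Na) = 22.99 g/mol.
M(Na2SO4) = 2(22.99) + 32.06 + 4(16.00) = 142.04 g/mol.
n(Na) = 367.67 / 22.99 = 15.9926 mol.
Reaction (1): Na→NaOH ratio 2:2 ⇒ n(NaOH) = 15.9926 mol.
Reaction (2): NaOH→NaCl ratio 1:1 ⇒ n(NaCl) = 15.9926 mol.
Reaction (3): NaCl→Na2SO4 ratio 2:1 ⇒ n(Na2SO4) = 7.99630 mol.
Mass of Na2SO4 = 7.99630 × 142.04 = 1135.79 g.

1135.8 g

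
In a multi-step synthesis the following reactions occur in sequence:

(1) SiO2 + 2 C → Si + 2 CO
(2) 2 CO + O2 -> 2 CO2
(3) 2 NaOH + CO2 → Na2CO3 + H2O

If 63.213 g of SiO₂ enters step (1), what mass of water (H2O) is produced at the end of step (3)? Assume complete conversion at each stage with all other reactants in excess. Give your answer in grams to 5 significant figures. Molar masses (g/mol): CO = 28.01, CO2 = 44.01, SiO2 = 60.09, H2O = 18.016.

n(SiO2) = 63.213 / 60.09 = 1.05197 mol.
Reaction (1): SiO2→CO ratio 1:2 ⇒ n(CO) = 2.10394 mol.
Reaction (2): CO→CO2 ratio 2:2 ⇒ n(CO2) = 2.10394 mol.
Reaction (3): CO2→H2O ratio 1:1 ⇒ n(H2O) = 2.10394 mol.
Mass of H2O = 2.10394 × 18.016 = 37.9047 g.

37.905 g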